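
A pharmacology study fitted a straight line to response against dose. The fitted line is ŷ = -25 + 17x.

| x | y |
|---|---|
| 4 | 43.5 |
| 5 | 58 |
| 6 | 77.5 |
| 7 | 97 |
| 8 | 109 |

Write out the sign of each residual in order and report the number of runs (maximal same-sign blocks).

x=4: ŷ = -25 + 17·4 = 43; e = 43.5 − 43 = 0.5
x=5: ŷ = -25 + 17·5 = 60; e = 58 − 60 = -2
x=6: ŷ = -25 + 17·6 = 77; e = 77.5 − 77 = 0.5
x=7: ŷ = -25 + 17·7 = 94; e = 97 − 94 = 3
x=8: ŷ = -25 + 17·8 = 111; e = 109 − 111 = -2
Signs: + − + + −
Runs: +×1, −×1, +×2, −×1 → 4

4 runs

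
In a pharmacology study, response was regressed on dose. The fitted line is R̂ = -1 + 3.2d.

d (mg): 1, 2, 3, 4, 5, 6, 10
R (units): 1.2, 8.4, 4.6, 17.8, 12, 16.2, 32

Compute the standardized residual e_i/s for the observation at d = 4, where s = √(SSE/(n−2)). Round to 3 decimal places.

1.539

d=1: R̂ = -1 + 3.2·1 = 2.2; e = 1.2 − 2.2 = -1
d=2: R̂ = -1 + 3.2·2 = 5.4; e = 8.4 − 5.4 = 3
d=3: R̂ = -1 + 3.2·3 = 8.6; e = 4.6 − 8.6 = -4
d=4: R̂ = -1 + 3.2·4 = 11.8; e = 17.8 − 11.8 = 6
d=5: R̂ = -1 + 3.2·5 = 15; e = 12 − 15 = -3
d=6: R̂ = -1 + 3.2·6 = 18.2; e = 16.2 − 18.2 = -2
d=10: R̂ = -1 + 3.2·10 = 31; e = 32 − 31 = 1
SSE = 1 + 9 + 16 + 36 + 9 + 4 + 1 = 76
s = √(76/5) = 3.89872
e/s = 6 / 3.89872 = 1.539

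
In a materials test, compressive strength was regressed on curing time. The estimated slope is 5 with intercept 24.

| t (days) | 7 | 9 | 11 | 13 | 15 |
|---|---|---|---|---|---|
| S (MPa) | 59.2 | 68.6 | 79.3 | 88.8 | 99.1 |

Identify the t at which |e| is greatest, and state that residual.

t=7: Ŝ = 24 + 5·7 = 59; e = 59.2 − 59 = 0.2
t=9: Ŝ = 24 + 5·9 = 69; e = 68.6 − 69 = -0.4
t=11: Ŝ = 24 + 5·11 = 79; e = 79.3 − 79 = 0.3
t=13: Ŝ = 24 + 5·13 = 89; e = 88.8 − 89 = -0.2
t=15: Ŝ = 24 + 5·15 = 99; e = 99.1 − 99 = 0.1
Largest |e| is 0.4 at t = 9, residual -0.4.

t = 9, e = -0.4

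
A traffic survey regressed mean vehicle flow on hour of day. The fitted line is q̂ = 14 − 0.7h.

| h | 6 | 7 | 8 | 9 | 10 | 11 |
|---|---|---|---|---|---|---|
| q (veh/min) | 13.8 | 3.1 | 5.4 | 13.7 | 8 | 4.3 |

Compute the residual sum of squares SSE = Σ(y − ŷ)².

h=6: q̂ = 14 − 0.7·6 = 9.8; e = 13.8 − 9.8 = 4
h=7: q̂ = 14 − 0.7·7 = 9.1; e = 3.1 − 9.1 = -6
h=8: q̂ = 14 − 0.7·8 = 8.4; e = 5.4 − 8.4 = -3
h=9: q̂ = 14 − 0.7·9 = 7.7; e = 13.7 − 7.7 = 6
h=10: q̂ = 14 − 0.7·10 = 7; e = 8 − 7 = 1
h=11: q̂ = 14 − 0.7·11 = 6.3; e = 4.3 − 6.3 = -2
SSE = 16 + 36 + 9 + 36 + 1 + 4 = 102

SSE = 102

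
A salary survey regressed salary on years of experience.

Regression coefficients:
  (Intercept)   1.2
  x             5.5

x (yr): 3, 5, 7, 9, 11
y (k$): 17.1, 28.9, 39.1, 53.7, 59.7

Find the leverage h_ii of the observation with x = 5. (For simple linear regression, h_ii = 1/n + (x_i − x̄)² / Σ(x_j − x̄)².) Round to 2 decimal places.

h = 0.30

x̄ = (3 + 5 + 7 + 9 + 11)/5 = 7
Σ(x − x̄)² = 16 + 4 + 0 + 4 + 16 = 40
h = 1/5 + (-2)²/40 = 0.2 + 0.1 = 0.30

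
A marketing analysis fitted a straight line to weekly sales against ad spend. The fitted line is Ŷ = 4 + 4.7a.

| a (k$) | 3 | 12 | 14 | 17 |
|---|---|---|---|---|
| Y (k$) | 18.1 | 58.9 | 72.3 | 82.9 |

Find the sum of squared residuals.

a=3: Ŷ = 4 + 4.7·3 = 18.1; e = 18.1 − 18.1 = 0
a=12: Ŷ = 4 + 4.7·12 = 60.4; e = 58.9 − 60.4 = -1.5
a=14: Ŷ = 4 + 4.7·14 = 69.8; e = 72.3 − 69.8 = 2.5
a=17: Ŷ = 4 + 4.7·17 = 83.9; e = 82.9 − 83.9 = -1
SSE = 0 + 2.25 + 6.25 + 1 = 9.5

SSE = 9.5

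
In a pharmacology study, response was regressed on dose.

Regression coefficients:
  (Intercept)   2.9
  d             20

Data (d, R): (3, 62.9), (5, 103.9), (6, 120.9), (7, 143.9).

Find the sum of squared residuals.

SSE = 6

d=3: ŷ = 2.9 + 20·3 = 62.9; e = 62.9 − 62.9 = 0
d=5: ŷ = 2.9 + 20·5 = 102.9; e = 103.9 − 102.9 = 1
d=6: ŷ = 2.9 + 20·6 = 122.9; e = 120.9 − 122.9 = -2
d=7: ŷ = 2.9 + 20·7 = 142.9; e = 143.9 − 142.9 = 1
SSE = 0 + 1 + 4 + 1 = 6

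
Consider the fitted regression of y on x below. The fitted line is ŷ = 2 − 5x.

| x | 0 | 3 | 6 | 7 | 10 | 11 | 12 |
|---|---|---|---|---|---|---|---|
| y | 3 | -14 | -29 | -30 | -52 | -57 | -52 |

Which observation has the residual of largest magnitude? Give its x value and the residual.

x = 12, r = 6

x=0: ŷ = 2 − 5·0 = 2; r = 3 − 2 = 1
x=3: ŷ = 2 − 5·3 = -13; r = -14 − (-13) = -1
x=6: ŷ = 2 − 5·6 = -28; r = -29 − (-28) = -1
x=7: ŷ = 2 − 5·7 = -33; r = -30 − (-33) = 3
x=10: ŷ = 2 − 5·10 = -48; r = -52 − (-48) = -4
x=11: ŷ = 2 − 5·11 = -53; r = -57 − (-53) = -4
x=12: ŷ = 2 − 5·12 = -58; r = -52 − (-58) = 6
Largest |r| is 6 at x = 12, residual 6.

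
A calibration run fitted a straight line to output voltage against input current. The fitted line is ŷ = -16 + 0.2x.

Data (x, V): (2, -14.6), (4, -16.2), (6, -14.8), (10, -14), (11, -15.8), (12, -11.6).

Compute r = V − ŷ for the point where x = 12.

ŷ = -16 + 0.2·12 = -13.6
r = -11.6 − (-13.6) = 2

r = 2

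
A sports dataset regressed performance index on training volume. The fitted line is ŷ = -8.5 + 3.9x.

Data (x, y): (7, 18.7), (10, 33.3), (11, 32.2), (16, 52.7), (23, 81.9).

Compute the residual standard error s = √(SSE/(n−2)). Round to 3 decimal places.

x=7: ŷ = -8.5 + 3.9·7 = 18.8; r = 18.7 − 18.8 = -0.1
x=10: ŷ = -8.5 + 3.9·10 = 30.5; r = 33.3 − 30.5 = 2.8
x=11: ŷ = -8.5 + 3.9·11 = 34.4; r = 32.2 − 34.4 = -2.2
x=16: ŷ = -8.5 + 3.9·16 = 53.9; r = 52.7 − 53.9 = -1.2
x=23: ŷ = -8.5 + 3.9·23 = 81.2; r = 81.9 − 81.2 = 0.7
SSE = 0.01 + 7.84 + 4.84 + 1.44 + 0.49 = 14.62
s = √(14.62/3) = √4.87333 ≈ 2.208

s = 2.208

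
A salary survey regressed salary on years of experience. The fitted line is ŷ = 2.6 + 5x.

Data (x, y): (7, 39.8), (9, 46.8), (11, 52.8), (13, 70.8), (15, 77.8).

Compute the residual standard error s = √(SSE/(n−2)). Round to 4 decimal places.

s = 3.5963

x=7: ŷ = 2.6 + 5·7 = 37.6; r = 39.8 − 37.6 = 2.2
x=9: ŷ = 2.6 + 5·9 = 47.6; r = 46.8 − 47.6 = -0.8
x=11: ŷ = 2.6 + 5·11 = 57.6; r = 52.8 − 57.6 = -4.8
x=13: ŷ = 2.6 + 5·13 = 67.6; r = 70.8 − 67.6 = 3.2
x=15: ŷ = 2.6 + 5·15 = 77.6; r = 77.8 − 77.6 = 0.2
SSE = 4.84 + 0.64 + 23.04 + 10.24 + 0.04 = 38.8
s = √(38.8/3) = √12.9333 ≈ 3.5963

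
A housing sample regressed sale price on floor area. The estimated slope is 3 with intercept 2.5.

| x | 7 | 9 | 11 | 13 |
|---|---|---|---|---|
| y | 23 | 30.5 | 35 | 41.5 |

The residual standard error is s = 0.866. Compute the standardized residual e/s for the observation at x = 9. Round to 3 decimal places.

ŷ = 2.5 + 3·9 = 29.5
e = 30.5 − 29.5 = 1
e/s = 1 / 0.866 = 1.155

1.155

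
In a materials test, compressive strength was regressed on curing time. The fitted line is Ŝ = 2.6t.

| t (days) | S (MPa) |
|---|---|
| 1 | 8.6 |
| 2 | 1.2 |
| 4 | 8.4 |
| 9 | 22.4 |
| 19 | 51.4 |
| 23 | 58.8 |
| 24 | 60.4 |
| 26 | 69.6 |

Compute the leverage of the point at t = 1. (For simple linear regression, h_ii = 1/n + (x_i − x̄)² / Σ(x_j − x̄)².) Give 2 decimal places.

t̄ = (1 + 2 + 4 + 9 + 19 + 23 + 24 + 26)/8 = 13.5
Σ(t − t̄)² = 156.25 + 132.25 + 90.25 + 20.25 + 30.25 + 90.25 + 110.25 + 156.25 = 786
h = 1/8 + (-12.5)²/786 = 0.125 + 0.198791 = 0.32

h = 0.32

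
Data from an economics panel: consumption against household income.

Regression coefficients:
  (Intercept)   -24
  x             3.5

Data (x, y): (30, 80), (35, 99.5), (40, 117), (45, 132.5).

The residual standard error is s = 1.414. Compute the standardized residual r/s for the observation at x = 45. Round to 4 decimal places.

-0.7072

ŷ = -24 + 3.5·45 = 133.5
r = 132.5 − 133.5 = -1
r/s = -1 / 1.414 = -0.7072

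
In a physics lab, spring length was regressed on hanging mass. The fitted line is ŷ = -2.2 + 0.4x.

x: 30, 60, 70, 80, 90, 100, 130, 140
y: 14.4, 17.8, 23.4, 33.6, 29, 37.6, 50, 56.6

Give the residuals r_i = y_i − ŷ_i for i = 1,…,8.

x=30: ŷ = -2.2 + 0.4·30 = 9.8; r = 14.4 − 9.8 = 4.6
x=60: ŷ = -2.2 + 0.4·60 = 21.8; r = 17.8 − 21.8 = -4
x=70: ŷ = -2.2 + 0.4·70 = 25.8; r = 23.4 − 25.8 = -2.4
x=80: ŷ = -2.2 + 0.4·80 = 29.8; r = 33.6 − 29.8 = 3.8
x=90: ŷ = -2.2 + 0.4·90 = 33.8; r = 29 − 33.8 = -4.8
x=100: ŷ = -2.2 + 0.4·100 = 37.8; r = 37.6 − 37.8 = -0.2
x=130: ŷ = -2.2 + 0.4·130 = 49.8; r = 50 − 49.8 = 0.2
x=140: ŷ = -2.2 + 0.4·140 = 53.8; r = 56.6 − 53.8 = 2.8

4.6, -4, -2.4, 3.8, -4.8, -0.2, 0.2, 2.8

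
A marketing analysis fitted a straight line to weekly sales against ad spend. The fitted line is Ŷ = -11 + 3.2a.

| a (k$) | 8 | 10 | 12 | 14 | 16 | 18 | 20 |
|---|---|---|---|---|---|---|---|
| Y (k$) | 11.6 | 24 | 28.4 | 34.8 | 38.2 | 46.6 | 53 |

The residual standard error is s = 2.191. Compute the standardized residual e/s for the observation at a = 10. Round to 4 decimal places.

Ŷ = -11 + 3.2·10 = 21
e = 24 − 21 = 3
e/s = 3 / 2.191 = 1.3692

1.3692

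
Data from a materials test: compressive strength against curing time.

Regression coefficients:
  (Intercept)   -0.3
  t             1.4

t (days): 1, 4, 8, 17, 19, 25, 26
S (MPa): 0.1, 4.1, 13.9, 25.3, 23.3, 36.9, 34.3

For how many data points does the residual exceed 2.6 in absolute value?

2

t=1: Ŝ = -0.3 + 1.4·1 = 1.1; r = 0.1 − 1.1 = -1
t=4: Ŝ = -0.3 + 1.4·4 = 5.3; r = 4.1 − 5.3 = -1.2
t=8: Ŝ = -0.3 + 1.4·8 = 10.9; r = 13.9 − 10.9 = 3
t=17: Ŝ = -0.3 + 1.4·17 = 23.5; r = 25.3 − 23.5 = 1.8
t=19: Ŝ = -0.3 + 1.4·19 = 26.3; r = 23.3 − 26.3 = -3
t=25: Ŝ = -0.3 + 1.4·25 = 34.7; r = 36.9 − 34.7 = 2.2
t=26: Ŝ = -0.3 + 1.4·26 = 36.1; r = 34.3 − 36.1 = -1.8
|r| > 2.6: t=8 (|r|=3), t=19 (|r|=3) → 2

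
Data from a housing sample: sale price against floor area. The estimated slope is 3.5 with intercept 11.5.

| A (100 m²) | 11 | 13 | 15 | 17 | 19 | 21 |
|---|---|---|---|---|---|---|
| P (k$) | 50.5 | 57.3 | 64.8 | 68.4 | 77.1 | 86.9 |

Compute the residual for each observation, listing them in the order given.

A=11: P̂ = 11.5 + 3.5·11 = 50; e = 50.5 − 50 = 0.5
A=13: P̂ = 11.5 + 3.5·13 = 57; e = 57.3 − 57 = 0.3
A=15: P̂ = 11.5 + 3.5·15 = 64; e = 64.8 − 64 = 0.8
A=17: P̂ = 11.5 + 3.5·17 = 71; e = 68.4 − 71 = -2.6
A=19: P̂ = 11.5 + 3.5·19 = 78; e = 77.1 − 78 = -0.9
A=21: P̂ = 11.5 + 3.5·21 = 85; e = 86.9 − 85 = 1.9

0.5, 0.3, 0.8, -2.6, -0.9, 1.9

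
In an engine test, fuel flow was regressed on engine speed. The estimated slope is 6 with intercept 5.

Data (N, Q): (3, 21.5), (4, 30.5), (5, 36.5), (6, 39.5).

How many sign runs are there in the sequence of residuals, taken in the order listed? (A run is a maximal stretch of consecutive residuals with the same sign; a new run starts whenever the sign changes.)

3 runs

N=3: ŷ = 5 + 6·3 = 23; e = 21.5 − 23 = -1.5
N=4: ŷ = 5 + 6·4 = 29; e = 30.5 − 29 = 1.5
N=5: ŷ = 5 + 6·5 = 35; e = 36.5 − 35 = 1.5
N=6: ŷ = 5 + 6·6 = 41; e = 39.5 − 41 = -1.5
Signs: − + + −
Runs: −×1, +×2, −×1 → 3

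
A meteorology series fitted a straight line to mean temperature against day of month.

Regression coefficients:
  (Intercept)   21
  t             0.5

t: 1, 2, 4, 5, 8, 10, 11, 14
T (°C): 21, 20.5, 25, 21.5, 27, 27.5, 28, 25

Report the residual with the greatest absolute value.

e = -3

t=1: ŷ = 21 + 0.5·1 = 21.5; e = 21 − 21.5 = -0.5
t=2: ŷ = 21 + 0.5·2 = 22; e = 20.5 − 22 = -1.5
t=4: ŷ = 21 + 0.5·4 = 23; e = 25 − 23 = 2
t=5: ŷ = 21 + 0.5·5 = 23.5; e = 21.5 − 23.5 = -2
t=8: ŷ = 21 + 0.5·8 = 25; e = 27 − 25 = 2
t=10: ŷ = 21 + 0.5·10 = 26; e = 27.5 − 26 = 1.5
t=11: ŷ = 21 + 0.5·11 = 26.5; e = 28 − 26.5 = 1.5
t=14: ŷ = 21 + 0.5·14 = 28; e = 25 − 28 = -3
Largest |e| is 3 at t = 14, residual -3.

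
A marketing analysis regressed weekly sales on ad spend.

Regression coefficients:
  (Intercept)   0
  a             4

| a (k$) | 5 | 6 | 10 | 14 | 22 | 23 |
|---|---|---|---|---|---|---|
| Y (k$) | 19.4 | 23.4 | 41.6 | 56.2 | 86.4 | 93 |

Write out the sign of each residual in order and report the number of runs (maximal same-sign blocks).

4 runs

a=5: Ŷ = 4·5 = 20; r = 19.4 − 20 = -0.6
a=6: Ŷ = 4·6 = 24; r = 23.4 − 24 = -0.6
a=10: Ŷ = 4·10 = 40; r = 41.6 − 40 = 1.6
a=14: Ŷ = 4·14 = 56; r = 56.2 − 56 = 0.2
a=22: Ŷ = 4·22 = 88; r = 86.4 − 88 = -1.6
a=23: Ŷ = 4·23 = 92; r = 93 − 92 = 1
Signs: − − + + − +
Runs: −×2, +×2, −×1, +×1 → 4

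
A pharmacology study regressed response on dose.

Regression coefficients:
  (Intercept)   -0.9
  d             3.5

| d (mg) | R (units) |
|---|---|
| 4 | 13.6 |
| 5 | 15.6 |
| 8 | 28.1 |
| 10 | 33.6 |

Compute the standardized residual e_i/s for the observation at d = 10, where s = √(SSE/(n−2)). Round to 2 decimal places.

-0.45

d=4: ŷ = -0.9 + 3.5·4 = 13.1; e = 13.6 − 13.1 = 0.5
d=5: ŷ = -0.9 + 3.5·5 = 16.6; e = 15.6 − 16.6 = -1
d=8: ŷ = -0.9 + 3.5·8 = 27.1; e = 28.1 − 27.1 = 1
d=10: ŷ = -0.9 + 3.5·10 = 34.1; e = 33.6 − 34.1 = -0.5
SSE = 0.25 + 1 + 1 + 0.25 = 2.5
s = √(2.5/2) = 1.11803
e/s = -0.5 / 1.11803 = -0.45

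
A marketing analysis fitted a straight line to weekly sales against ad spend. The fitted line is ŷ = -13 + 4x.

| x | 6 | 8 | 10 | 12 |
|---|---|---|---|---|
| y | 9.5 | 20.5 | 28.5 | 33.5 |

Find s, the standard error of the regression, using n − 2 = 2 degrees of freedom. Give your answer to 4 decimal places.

x=6: ŷ = -13 + 4·6 = 11; e = 9.5 − 11 = -1.5
x=8: ŷ = -13 + 4·8 = 19; e = 20.5 − 19 = 1.5
x=10: ŷ = -13 + 4·10 = 27; e = 28.5 − 27 = 1.5
x=12: ŷ = -13 + 4·12 = 35; e = 33.5 − 35 = -1.5
SSE = 2.25 + 2.25 + 2.25 + 2.25 = 9
s = √(9/2) = √4.5 ≈ 2.1213

s = 2.1213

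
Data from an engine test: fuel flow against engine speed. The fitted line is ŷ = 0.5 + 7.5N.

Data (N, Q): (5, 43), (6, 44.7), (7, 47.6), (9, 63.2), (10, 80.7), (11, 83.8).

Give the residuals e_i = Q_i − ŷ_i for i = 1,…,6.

5, -0.8, -5.4, -4.8, 5.2, 0.8

N=5: ŷ = 0.5 + 7.5·5 = 38; e = 43 − 38 = 5
N=6: ŷ = 0.5 + 7.5·6 = 45.5; e = 44.7 − 45.5 = -0.8
N=7: ŷ = 0.5 + 7.5·7 = 53; e = 47.6 − 53 = -5.4
N=9: ŷ = 0.5 + 7.5·9 = 68; e = 63.2 − 68 = -4.8
N=10: ŷ = 0.5 + 7.5·10 = 75.5; e = 80.7 − 75.5 = 5.2
N=11: ŷ = 0.5 + 7.5·11 = 83; e = 83.8 − 83 = 0.8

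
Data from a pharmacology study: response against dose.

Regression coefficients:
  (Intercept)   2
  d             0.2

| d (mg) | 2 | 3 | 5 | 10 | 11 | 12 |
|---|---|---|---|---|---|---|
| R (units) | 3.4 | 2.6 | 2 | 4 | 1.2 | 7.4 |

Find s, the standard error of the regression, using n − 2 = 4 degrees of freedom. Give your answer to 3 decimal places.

s = 2.236

d=2: ŷ = 2 + 0.2·2 = 2.4; e = 3.4 − 2.4 = 1
d=3: ŷ = 2 + 0.2·3 = 2.6; e = 2.6 − 2.6 = 0
d=5: ŷ = 2 + 0.2·5 = 3; e = 2 − 3 = -1
d=10: ŷ = 2 + 0.2·10 = 4; e = 4 − 4 = 0
d=11: ŷ = 2 + 0.2·11 = 4.2; e = 1.2 − 4.2 = -3
d=12: ŷ = 2 + 0.2·12 = 4.4; e = 7.4 − 4.4 = 3
SSE = 1 + 0 + 1 + 0 + 9 + 9 = 20
s = √(20/4) = √5 ≈ 2.236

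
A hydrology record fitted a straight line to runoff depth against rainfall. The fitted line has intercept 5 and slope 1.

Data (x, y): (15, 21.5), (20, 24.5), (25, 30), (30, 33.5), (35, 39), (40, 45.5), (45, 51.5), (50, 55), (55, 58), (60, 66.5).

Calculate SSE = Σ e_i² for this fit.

x=15: ŷ = 5 + 15 = 20; e = 21.5 − 20 = 1.5
x=20: ŷ = 5 + 20 = 25; e = 24.5 − 25 = -0.5
x=25: ŷ = 5 + 25 = 30; e = 30 − 30 = 0
x=30: ŷ = 5 + 30 = 35; e = 33.5 − 35 = -1.5
x=35: ŷ = 5 + 35 = 40; e = 39 − 40 = -1
x=40: ŷ = 5 + 40 = 45; e = 45.5 − 45 = 0.5
x=45: ŷ = 5 + 45 = 50; e = 51.5 − 50 = 1.5
x=50: ŷ = 5 + 50 = 55; e = 55 − 55 = 0
x=55: ŷ = 5 + 55 = 60; e = 58 − 60 = -2
x=60: ŷ = 5 + 60 = 65; e = 66.5 − 65 = 1.5
SSE = 2.25 + 0.25 + 0 + 2.25 + 1 + 0.25 + 2.25 + 0 + 4 + 2.25 = 14.5

SSE = 14.5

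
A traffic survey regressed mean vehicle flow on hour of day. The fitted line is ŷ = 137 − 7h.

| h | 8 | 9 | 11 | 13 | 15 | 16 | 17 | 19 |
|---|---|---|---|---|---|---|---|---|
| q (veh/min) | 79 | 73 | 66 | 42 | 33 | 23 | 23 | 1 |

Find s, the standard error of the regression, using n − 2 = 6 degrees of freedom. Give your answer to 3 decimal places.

h=8: ŷ = 137 − 7·8 = 81; e = 79 − 81 = -2
h=9: ŷ = 137 − 7·9 = 74; e = 73 − 74 = -1
h=11: ŷ = 137 − 7·11 = 60; e = 66 − 60 = 6
h=13: ŷ = 137 − 7·13 = 46; e = 42 − 46 = -4
h=15: ŷ = 137 − 7·15 = 32; e = 33 − 32 = 1
h=16: ŷ = 137 − 7·16 = 25; e = 23 − 25 = -2
h=17: ŷ = 137 − 7·17 = 18; e = 23 − 18 = 5
h=19: ŷ = 137 − 7·19 = 4; e = 1 − 4 = -3
SSE = 4 + 1 + 36 + 16 + 1 + 4 + 25 + 9 = 96
s = √(96/6) = √16 ≈ 4.000

s = 4.000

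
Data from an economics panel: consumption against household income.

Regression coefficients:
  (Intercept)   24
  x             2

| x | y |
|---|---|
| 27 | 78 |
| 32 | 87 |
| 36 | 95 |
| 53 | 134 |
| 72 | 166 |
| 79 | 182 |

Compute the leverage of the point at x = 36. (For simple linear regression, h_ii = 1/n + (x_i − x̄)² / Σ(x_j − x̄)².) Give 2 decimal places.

x̄ = (27 + 32 + 36 + 53 + 72 + 79)/6 = 49.8333
Σ(x − x̄)² = 521.361 + 318.028 + 191.361 + 10.0278 + 491.361 + 850.694 = 2382.83
h = 1/6 + (-13.8333)²/2382.83 = 0.166667 + 0.0803082 = 0.25

h = 0.25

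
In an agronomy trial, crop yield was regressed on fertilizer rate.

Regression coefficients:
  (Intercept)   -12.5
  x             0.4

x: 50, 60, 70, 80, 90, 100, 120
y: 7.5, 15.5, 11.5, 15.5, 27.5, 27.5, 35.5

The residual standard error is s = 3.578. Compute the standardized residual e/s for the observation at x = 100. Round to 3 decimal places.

0.000

ŷ = -12.5 + 0.4·100 = 27.5
e = 27.5 − 27.5 = 0
e/s = 0 / 3.578 = 0.000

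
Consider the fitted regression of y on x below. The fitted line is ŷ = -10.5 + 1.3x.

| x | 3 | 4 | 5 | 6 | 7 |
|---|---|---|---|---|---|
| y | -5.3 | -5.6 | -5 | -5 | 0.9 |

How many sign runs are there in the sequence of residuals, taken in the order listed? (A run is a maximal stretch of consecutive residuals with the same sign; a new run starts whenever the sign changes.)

3 runs

x=3: ŷ = -10.5 + 1.3·3 = -6.6; r = -5.3 − (-6.6) = 1.3
x=4: ŷ = -10.5 + 1.3·4 = -5.3; r = -5.6 − (-5.3) = -0.3
x=5: ŷ = -10.5 + 1.3·5 = -4; r = -5 − (-4) = -1
x=6: ŷ = -10.5 + 1.3·6 = -2.7; r = -5 − (-2.7) = -2.3
x=7: ŷ = -10.5 + 1.3·7 = -1.4; r = 0.9 − (-1.4) = 2.3
Signs: + − − − +
Runs: +×1, −×3, +×1 → 3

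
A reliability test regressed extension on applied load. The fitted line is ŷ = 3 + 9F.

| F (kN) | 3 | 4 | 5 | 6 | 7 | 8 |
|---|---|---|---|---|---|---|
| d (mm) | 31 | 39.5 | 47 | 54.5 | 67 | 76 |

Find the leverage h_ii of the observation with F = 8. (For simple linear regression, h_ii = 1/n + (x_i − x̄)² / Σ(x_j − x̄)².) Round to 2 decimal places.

h = 0.52

F̄ = (3 + 4 + 5 + 6 + 7 + 8)/6 = 5.5
Σ(F − F̄)² = 6.25 + 2.25 + 0.25 + 0.25 + 2.25 + 6.25 = 17.5
h = 1/6 + (2.5)²/17.5 = 0.166667 + 0.357143 = 0.52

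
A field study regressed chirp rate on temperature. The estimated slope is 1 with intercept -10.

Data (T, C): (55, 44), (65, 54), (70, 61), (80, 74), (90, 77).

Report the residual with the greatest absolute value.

e = 4

T=55: ŷ = -10 + 55 = 45; e = 44 − 45 = -1
T=65: ŷ = -10 + 65 = 55; e = 54 − 55 = -1
T=70: ŷ = -10 + 70 = 60; e = 61 − 60 = 1
T=80: ŷ = -10 + 80 = 70; e = 74 − 70 = 4
T=90: ŷ = -10 + 90 = 80; e = 77 − 80 = -3
Largest |e| is 4 at T = 80, residual 4.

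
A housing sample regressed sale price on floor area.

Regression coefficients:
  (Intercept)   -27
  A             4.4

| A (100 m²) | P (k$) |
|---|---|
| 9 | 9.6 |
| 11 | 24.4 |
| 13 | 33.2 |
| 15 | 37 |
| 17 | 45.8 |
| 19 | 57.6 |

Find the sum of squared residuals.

SSE = 36

A=9: P̂ = -27 + 4.4·9 = 12.6; r = 9.6 − 12.6 = -3
A=11: P̂ = -27 + 4.4·11 = 21.4; r = 24.4 − 21.4 = 3
A=13: P̂ = -27 + 4.4·13 = 30.2; r = 33.2 − 30.2 = 3
A=15: P̂ = -27 + 4.4·15 = 39; r = 37 − 39 = -2
A=17: P̂ = -27 + 4.4·17 = 47.8; r = 45.8 − 47.8 = -2
A=19: P̂ = -27 + 4.4·19 = 56.6; r = 57.6 − 56.6 = 1
SSE = 9 + 9 + 9 + 4 + 4 + 1 = 36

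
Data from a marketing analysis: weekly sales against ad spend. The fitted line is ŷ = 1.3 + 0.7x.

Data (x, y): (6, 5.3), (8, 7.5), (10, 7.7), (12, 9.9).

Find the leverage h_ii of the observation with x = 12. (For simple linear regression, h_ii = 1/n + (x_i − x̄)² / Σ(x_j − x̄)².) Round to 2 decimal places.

h = 0.70

x̄ = (6 + 8 + 10 + 12)/4 = 9
Σ(x − x̄)² = 9 + 1 + 1 + 9 = 20
h = 1/4 + (3)²/20 = 0.25 + 0.45 = 0.70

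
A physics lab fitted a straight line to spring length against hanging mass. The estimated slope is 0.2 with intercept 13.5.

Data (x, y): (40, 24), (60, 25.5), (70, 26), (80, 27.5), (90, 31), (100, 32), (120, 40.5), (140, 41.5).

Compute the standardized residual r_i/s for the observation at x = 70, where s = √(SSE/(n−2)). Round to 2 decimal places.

x=40: ŷ = 13.5 + 0.2·40 = 21.5; r = 24 − 21.5 = 2.5
x=60: ŷ = 13.5 + 0.2·60 = 25.5; r = 25.5 − 25.5 = 0
x=70: ŷ = 13.5 + 0.2·70 = 27.5; r = 26 − 27.5 = -1.5
x=80: ŷ = 13.5 + 0.2·80 = 29.5; r = 27.5 − 29.5 = -2
x=90: ŷ = 13.5 + 0.2·90 = 31.5; r = 31 − 31.5 = -0.5
x=100: ŷ = 13.5 + 0.2·100 = 33.5; r = 32 − 33.5 = -1.5
x=120: ŷ = 13.5 + 0.2·120 = 37.5; r = 40.5 − 37.5 = 3
x=140: ŷ = 13.5 + 0.2·140 = 41.5; r = 41.5 − 41.5 = 0
SSE = 6.25 + 0 + 2.25 + 4 + 0.25 + 2.25 + 9 + 0 = 24
s = √(24/6) = 2
r/s = -1.5 / 2 = -0.75

-0.75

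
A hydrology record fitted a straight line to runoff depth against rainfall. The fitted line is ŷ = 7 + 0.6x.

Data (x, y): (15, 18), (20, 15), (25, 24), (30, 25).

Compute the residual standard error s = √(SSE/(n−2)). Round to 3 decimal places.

x=15: ŷ = 7 + 0.6·15 = 16; e = 18 − 16 = 2
x=20: ŷ = 7 + 0.6·20 = 19; e = 15 − 19 = -4
x=25: ŷ = 7 + 0.6·25 = 22; e = 24 − 22 = 2
x=30: ŷ = 7 + 0.6·30 = 25; e = 25 − 25 = 0
SSE = 4 + 16 + 4 + 0 = 24
s = √(24/2) = √12 ≈ 3.464

s = 3.464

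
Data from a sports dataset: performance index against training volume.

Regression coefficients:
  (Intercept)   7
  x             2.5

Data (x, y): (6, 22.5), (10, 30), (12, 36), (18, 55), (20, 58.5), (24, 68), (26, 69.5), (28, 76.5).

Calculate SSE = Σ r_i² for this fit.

x=6: ŷ = 7 + 2.5·6 = 22; r = 22.5 − 22 = 0.5
x=10: ŷ = 7 + 2.5·10 = 32; r = 30 − 32 = -2
x=12: ŷ = 7 + 2.5·12 = 37; r = 36 − 37 = -1
x=18: ŷ = 7 + 2.5·18 = 52; r = 55 − 52 = 3
x=20: ŷ = 7 + 2.5·20 = 57; r = 58.5 − 57 = 1.5
x=24: ŷ = 7 + 2.5·24 = 67; r = 68 − 67 = 1
x=26: ŷ = 7 + 2.5·26 = 72; r = 69.5 − 72 = -2.5
x=28: ŷ = 7 + 2.5·28 = 77; r = 76.5 − 77 = -0.5
SSE = 0.25 + 4 + 1 + 9 + 2.25 + 1 + 6.25 + 0.25 = 24

SSE = 24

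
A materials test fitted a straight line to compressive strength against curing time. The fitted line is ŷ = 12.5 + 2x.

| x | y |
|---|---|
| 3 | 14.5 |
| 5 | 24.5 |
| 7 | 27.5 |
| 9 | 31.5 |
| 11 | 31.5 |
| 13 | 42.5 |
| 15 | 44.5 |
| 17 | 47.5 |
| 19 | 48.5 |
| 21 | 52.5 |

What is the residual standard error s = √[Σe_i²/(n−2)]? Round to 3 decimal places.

s = 2.739

x=3: ŷ = 12.5 + 2·3 = 18.5; e = 14.5 − 18.5 = -4
x=5: ŷ = 12.5 + 2·5 = 22.5; e = 24.5 − 22.5 = 2
x=7: ŷ = 12.5 + 2·7 = 26.5; e = 27.5 − 26.5 = 1
x=9: ŷ = 12.5 + 2·9 = 30.5; e = 31.5 − 30.5 = 1
x=11: ŷ = 12.5 + 2·11 = 34.5; e = 31.5 − 34.5 = -3
x=13: ŷ = 12.5 + 2·13 = 38.5; e = 42.5 − 38.5 = 4
x=15: ŷ = 12.5 + 2·15 = 42.5; e = 44.5 − 42.5 = 2
x=17: ŷ = 12.5 + 2·17 = 46.5; e = 47.5 − 46.5 = 1
x=19: ŷ = 12.5 + 2·19 = 50.5; e = 48.5 − 50.5 = -2
x=21: ŷ = 12.5 + 2·21 = 54.5; e = 52.5 − 54.5 = -2
SSE = 16 + 4 + 1 + 1 + 9 + 16 + 4 + 1 + 4 + 4 = 60
s = √(60/8) = √7.5 ≈ 2.739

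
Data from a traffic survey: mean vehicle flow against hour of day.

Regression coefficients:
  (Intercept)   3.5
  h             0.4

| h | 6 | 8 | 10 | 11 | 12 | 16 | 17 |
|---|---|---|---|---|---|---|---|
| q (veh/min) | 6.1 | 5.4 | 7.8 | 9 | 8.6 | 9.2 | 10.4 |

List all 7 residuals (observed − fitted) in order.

h=6: q̂ = 3.5 + 0.4·6 = 5.9; e = 6.1 − 5.9 = 0.2
h=8: q̂ = 3.5 + 0.4·8 = 6.7; e = 5.4 − 6.7 = -1.3
h=10: q̂ = 3.5 + 0.4·10 = 7.5; e = 7.8 − 7.5 = 0.3
h=11: q̂ = 3.5 + 0.4·11 = 7.9; e = 9 − 7.9 = 1.1
h=12: q̂ = 3.5 + 0.4·12 = 8.3; e = 8.6 − 8.3 = 0.3
h=16: q̂ = 3.5 + 0.4·16 = 9.9; e = 9.2 − 9.9 = -0.7
h=17: q̂ = 3.5 + 0.4·17 = 10.3; e = 10.4 − 10.3 = 0.1

0.2, -1.3, 0.3, 1.1, 0.3, -0.7, 0.1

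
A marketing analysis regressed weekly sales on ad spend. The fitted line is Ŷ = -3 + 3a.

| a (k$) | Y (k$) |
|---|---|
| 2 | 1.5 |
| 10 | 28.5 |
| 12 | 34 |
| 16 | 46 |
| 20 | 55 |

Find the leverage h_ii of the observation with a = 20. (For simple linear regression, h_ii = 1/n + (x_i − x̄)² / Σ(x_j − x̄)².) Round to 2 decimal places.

h = 0.55

ā = (2 + 10 + 12 + 16 + 20)/5 = 12
Σ(a − ā)² = 100 + 4 + 0 + 16 + 64 = 184
h = 1/5 + (8)²/184 = 0.2 + 0.347826 = 0.55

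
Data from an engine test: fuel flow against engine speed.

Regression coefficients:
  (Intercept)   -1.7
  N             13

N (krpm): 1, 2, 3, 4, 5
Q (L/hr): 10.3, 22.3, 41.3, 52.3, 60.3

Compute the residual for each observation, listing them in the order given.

-1, -2, 4, 2, -3

N=1: ŷ = -1.7 + 13·1 = 11.3; e = 10.3 − 11.3 = -1
N=2: ŷ = -1.7 + 13·2 = 24.3; e = 22.3 − 24.3 = -2
N=3: ŷ = -1.7 + 13·3 = 37.3; e = 41.3 − 37.3 = 4
N=4: ŷ = -1.7 + 13·4 = 50.3; e = 52.3 − 50.3 = 2
N=5: ŷ = -1.7 + 13·5 = 63.3; e = 60.3 − 63.3 = -3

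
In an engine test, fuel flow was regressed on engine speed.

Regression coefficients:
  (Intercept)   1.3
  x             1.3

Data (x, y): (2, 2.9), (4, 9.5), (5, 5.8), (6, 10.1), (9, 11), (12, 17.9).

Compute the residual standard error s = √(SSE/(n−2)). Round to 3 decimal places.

x=2: ŷ = 1.3 + 1.3·2 = 3.9; r = 2.9 − 3.9 = -1
x=4: ŷ = 1.3 + 1.3·4 = 6.5; r = 9.5 − 6.5 = 3
x=5: ŷ = 1.3 + 1.3·5 = 7.8; r = 5.8 − 7.8 = -2
x=6: ŷ = 1.3 + 1.3·6 = 9.1; r = 10.1 − 9.1 = 1
x=9: ŷ = 1.3 + 1.3·9 = 13; r = 11 − 13 = -2
x=12: ŷ = 1.3 + 1.3·12 = 16.9; r = 17.9 − 16.9 = 1
SSE = 1 + 9 + 4 + 1 + 4 + 1 = 20
s = √(20/4) = √5 ≈ 2.236

s = 2.236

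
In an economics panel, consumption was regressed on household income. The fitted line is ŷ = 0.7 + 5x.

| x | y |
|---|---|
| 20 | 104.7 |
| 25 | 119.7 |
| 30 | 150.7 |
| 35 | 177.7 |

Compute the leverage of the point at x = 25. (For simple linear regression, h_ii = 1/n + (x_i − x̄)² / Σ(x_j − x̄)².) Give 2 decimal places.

h = 0.30

x̄ = (20 + 25 + 30 + 35)/4 = 27.5
Σ(x − x̄)² = 56.25 + 6.25 + 6.25 + 56.25 = 125
h = 1/4 + (-2.5)²/125 = 0.25 + 0.05 = 0.30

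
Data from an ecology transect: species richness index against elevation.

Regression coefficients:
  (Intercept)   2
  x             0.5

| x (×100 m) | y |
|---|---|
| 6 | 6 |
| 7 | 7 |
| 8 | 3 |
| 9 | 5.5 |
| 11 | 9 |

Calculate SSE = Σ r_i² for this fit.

x=6: ŷ = 2 + 0.5·6 = 5; r = 6 − 5 = 1
x=7: ŷ = 2 + 0.5·7 = 5.5; r = 7 − 5.5 = 1.5
x=8: ŷ = 2 + 0.5·8 = 6; r = 3 − 6 = -3
x=9: ŷ = 2 + 0.5·9 = 6.5; r = 5.5 − 6.5 = -1
x=11: ŷ = 2 + 0.5·11 = 7.5; r = 9 − 7.5 = 1.5
SSE = 1 + 2.25 + 9 + 1 + 2.25 = 15.5

SSE = 15.5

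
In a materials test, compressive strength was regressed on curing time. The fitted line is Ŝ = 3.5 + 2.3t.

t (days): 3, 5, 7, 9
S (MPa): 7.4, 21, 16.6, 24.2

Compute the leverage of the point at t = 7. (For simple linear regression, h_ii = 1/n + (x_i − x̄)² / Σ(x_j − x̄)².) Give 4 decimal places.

h = 0.3000

t̄ = (3 + 5 + 7 + 9)/4 = 6
Σ(t − t̄)² = 9 + 1 + 1 + 9 = 20
h = 1/4 + (1)²/20 = 0.25 + 0.05 = 0.3000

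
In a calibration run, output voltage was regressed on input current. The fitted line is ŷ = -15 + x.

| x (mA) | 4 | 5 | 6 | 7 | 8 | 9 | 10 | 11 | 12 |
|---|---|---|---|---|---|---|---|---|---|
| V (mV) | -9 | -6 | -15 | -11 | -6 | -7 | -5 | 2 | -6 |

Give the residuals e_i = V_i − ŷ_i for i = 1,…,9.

2, 4, -6, -3, 1, -1, 0, 6, -3

x=4: ŷ = -15 + 4 = -11; e = -9 − (-11) = 2
x=5: ŷ = -15 + 5 = -10; e = -6 − (-10) = 4
x=6: ŷ = -15 + 6 = -9; e = -15 − (-9) = -6
x=7: ŷ = -15 + 7 = -8; e = -11 − (-8) = -3
x=8: ŷ = -15 + 8 = -7; e = -6 − (-7) = 1
x=9: ŷ = -15 + 9 = -6; e = -7 − (-6) = -1
x=10: ŷ = -15 + 10 = -5; e = -5 − (-5) = 0
x=11: ŷ = -15 + 11 = -4; e = 2 − (-4) = 6
x=12: ŷ = -15 + 12 = -3; e = -6 − (-3) = -3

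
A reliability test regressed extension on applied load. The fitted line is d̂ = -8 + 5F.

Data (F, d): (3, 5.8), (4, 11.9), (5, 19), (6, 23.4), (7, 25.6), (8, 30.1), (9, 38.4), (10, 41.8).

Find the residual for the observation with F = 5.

e = 2

d̂ = -8 + 5·5 = 17
e = 19 − 17 = 2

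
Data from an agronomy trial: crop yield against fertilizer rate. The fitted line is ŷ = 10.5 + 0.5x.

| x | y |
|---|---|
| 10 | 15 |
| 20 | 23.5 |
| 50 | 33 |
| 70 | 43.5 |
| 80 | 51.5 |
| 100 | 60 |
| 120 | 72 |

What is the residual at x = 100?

ŷ = 10.5 + 0.5·100 = 60.5
e = 60 − 60.5 = -0.5

e = -0.5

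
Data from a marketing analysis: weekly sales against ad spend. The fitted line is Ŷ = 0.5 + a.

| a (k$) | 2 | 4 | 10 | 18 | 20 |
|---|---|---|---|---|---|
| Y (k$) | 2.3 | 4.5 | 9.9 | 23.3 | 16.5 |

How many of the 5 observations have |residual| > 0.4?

3

a=2: Ŷ = 0.5 + 2 = 2.5; e = 2.3 − 2.5 = -0.2
a=4: Ŷ = 0.5 + 4 = 4.5; e = 4.5 − 4.5 = 0
a=10: Ŷ = 0.5 + 10 = 10.5; e = 9.9 − 10.5 = -0.6
a=18: Ŷ = 0.5 + 18 = 18.5; e = 23.3 − 18.5 = 4.8
a=20: Ŷ = 0.5 + 20 = 20.5; e = 16.5 − 20.5 = -4
|e| > 0.4: a=10 (|e|=0.6), a=18 (|e|=4.8), a=20 (|e|=4) → 3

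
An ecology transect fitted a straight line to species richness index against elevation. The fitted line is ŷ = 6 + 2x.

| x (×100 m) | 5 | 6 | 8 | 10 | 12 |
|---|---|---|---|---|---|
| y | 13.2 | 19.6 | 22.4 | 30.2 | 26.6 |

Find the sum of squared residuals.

SSE = 39.76

x=5: ŷ = 6 + 2·5 = 16; r = 13.2 − 16 = -2.8
x=6: ŷ = 6 + 2·6 = 18; r = 19.6 − 18 = 1.6
x=8: ŷ = 6 + 2·8 = 22; r = 22.4 − 22 = 0.4
x=10: ŷ = 6 + 2·10 = 26; r = 30.2 − 26 = 4.2
x=12: ŷ = 6 + 2·12 = 30; r = 26.6 − 30 = -3.4
SSE = 7.84 + 2.56 + 0.16 + 17.64 + 11.56 = 39.76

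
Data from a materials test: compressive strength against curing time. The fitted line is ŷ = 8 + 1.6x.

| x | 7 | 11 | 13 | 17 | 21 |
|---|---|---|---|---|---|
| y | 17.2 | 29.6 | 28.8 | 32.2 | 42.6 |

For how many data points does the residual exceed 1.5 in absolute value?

x=7: ŷ = 8 + 1.6·7 = 19.2; e = 17.2 − 19.2 = -2
x=11: ŷ = 8 + 1.6·11 = 25.6; e = 29.6 − 25.6 = 4
x=13: ŷ = 8 + 1.6·13 = 28.8; e = 28.8 − 28.8 = 0
x=17: ŷ = 8 + 1.6·17 = 35.2; e = 32.2 − 35.2 = -3
x=21: ŷ = 8 + 1.6·21 = 41.6; e = 42.6 − 41.6 = 1
|e| > 1.5: x=7 (|e|=2), x=11 (|e|=4), x=17 (|e|=3) → 3

3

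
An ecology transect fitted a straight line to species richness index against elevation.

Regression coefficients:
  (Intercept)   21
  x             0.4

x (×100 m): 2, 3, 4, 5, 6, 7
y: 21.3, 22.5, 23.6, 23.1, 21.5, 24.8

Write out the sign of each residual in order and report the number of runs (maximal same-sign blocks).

4 runs

x=2: ŷ = 21 + 0.4·2 = 21.8; r = 21.3 − 21.8 = -0.5
x=3: ŷ = 21 + 0.4·3 = 22.2; r = 22.5 − 22.2 = 0.3
x=4: ŷ = 21 + 0.4·4 = 22.6; r = 23.6 − 22.6 = 1
x=5: ŷ = 21 + 0.4·5 = 23; r = 23.1 − 23 = 0.1
x=6: ŷ = 21 + 0.4·6 = 23.4; r = 21.5 − 23.4 = -1.9
x=7: ŷ = 21 + 0.4·7 = 23.8; r = 24.8 − 23.8 = 1
Signs: − + + + − +
Runs: −×1, +×3, −×1, +×1 → 4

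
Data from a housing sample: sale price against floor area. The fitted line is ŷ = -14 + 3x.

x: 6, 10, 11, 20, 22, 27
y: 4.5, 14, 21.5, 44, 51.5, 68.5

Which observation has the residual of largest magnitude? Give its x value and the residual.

x=6: ŷ = -14 + 3·6 = 4; e = 4.5 − 4 = 0.5
x=10: ŷ = -14 + 3·10 = 16; e = 14 − 16 = -2
x=11: ŷ = -14 + 3·11 = 19; e = 21.5 − 19 = 2.5
x=20: ŷ = -14 + 3·20 = 46; e = 44 − 46 = -2
x=22: ŷ = -14 + 3·22 = 52; e = 51.5 − 52 = -0.5
x=27: ŷ = -14 + 3·27 = 67; e = 68.5 − 67 = 1.5
Largest |e| is 2.5 at x = 11, residual 2.5.

x = 11, e = 2.5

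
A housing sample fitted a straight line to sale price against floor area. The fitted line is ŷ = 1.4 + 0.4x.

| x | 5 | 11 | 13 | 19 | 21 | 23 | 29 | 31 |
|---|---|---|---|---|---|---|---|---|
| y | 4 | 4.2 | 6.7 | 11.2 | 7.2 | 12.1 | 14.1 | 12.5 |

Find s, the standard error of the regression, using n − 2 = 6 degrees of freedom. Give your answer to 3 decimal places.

x=5: ŷ = 1.4 + 0.4·5 = 3.4; e = 4 − 3.4 = 0.6
x=11: ŷ = 1.4 + 0.4·11 = 5.8; e = 4.2 − 5.8 = -1.6
x=13: ŷ = 1.4 + 0.4·13 = 6.6; e = 6.7 − 6.6 = 0.1
x=19: ŷ = 1.4 + 0.4·19 = 9; e = 11.2 − 9 = 2.2
x=21: ŷ = 1.4 + 0.4·21 = 9.8; e = 7.2 − 9.8 = -2.6
x=23: ŷ = 1.4 + 0.4·23 = 10.6; e = 12.1 − 10.6 = 1.5
x=29: ŷ = 1.4 + 0.4·29 = 13; e = 14.1 − 13 = 1.1
x=31: ŷ = 1.4 + 0.4·31 = 13.8; e = 12.5 − 13.8 = -1.3
SSE = 0.36 + 2.56 + 0.01 + 4.84 + 6.76 + 2.25 + 1.21 + 1.69 = 19.68
s = √(19.68/6) = √3.28 ≈ 1.811

s = 1.811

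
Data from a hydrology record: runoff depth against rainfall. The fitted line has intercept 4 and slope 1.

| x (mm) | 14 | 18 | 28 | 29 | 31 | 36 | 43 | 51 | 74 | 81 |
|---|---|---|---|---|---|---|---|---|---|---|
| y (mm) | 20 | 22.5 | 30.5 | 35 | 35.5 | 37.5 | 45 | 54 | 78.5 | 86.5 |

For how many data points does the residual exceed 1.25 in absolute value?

x=14: ŷ = 4 + 14 = 18; e = 20 − 18 = 2
x=18: ŷ = 4 + 18 = 22; e = 22.5 − 22 = 0.5
x=28: ŷ = 4 + 28 = 32; e = 30.5 − 32 = -1.5
x=29: ŷ = 4 + 29 = 33; e = 35 − 33 = 2
x=31: ŷ = 4 + 31 = 35; e = 35.5 − 35 = 0.5
x=36: ŷ = 4 + 36 = 40; e = 37.5 − 40 = -2.5
x=43: ŷ = 4 + 43 = 47; e = 45 − 47 = -2
x=51: ŷ = 4 + 51 = 55; e = 54 − 55 = -1
x=74: ŷ = 4 + 74 = 78; e = 78.5 − 78 = 0.5
x=81: ŷ = 4 + 81 = 85; e = 86.5 − 85 = 1.5
|e| > 1.25: x=14 (|e|=2), x=28 (|e|=1.5), x=29 (|e|=2), x=36 (|e|=2.5), x=43 (|e|=2), x=81 (|e|=1.5) → 6

6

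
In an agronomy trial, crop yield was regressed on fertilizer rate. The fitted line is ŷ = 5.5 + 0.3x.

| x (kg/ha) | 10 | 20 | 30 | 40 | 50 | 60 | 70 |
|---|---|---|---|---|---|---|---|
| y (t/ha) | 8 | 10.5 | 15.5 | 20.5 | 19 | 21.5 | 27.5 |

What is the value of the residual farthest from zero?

e = 3

x=10: ŷ = 5.5 + 0.3·10 = 8.5; e = 8 − 8.5 = -0.5
x=20: ŷ = 5.5 + 0.3·20 = 11.5; e = 10.5 − 11.5 = -1
x=30: ŷ = 5.5 + 0.3·30 = 14.5; e = 15.5 − 14.5 = 1
x=40: ŷ = 5.5 + 0.3·40 = 17.5; e = 20.5 − 17.5 = 3
x=50: ŷ = 5.5 + 0.3·50 = 20.5; e = 19 − 20.5 = -1.5
x=60: ŷ = 5.5 + 0.3·60 = 23.5; e = 21.5 − 23.5 = -2
x=70: ŷ = 5.5 + 0.3·70 = 26.5; e = 27.5 − 26.5 = 1
Largest |e| is 3 at x = 40, residual 3.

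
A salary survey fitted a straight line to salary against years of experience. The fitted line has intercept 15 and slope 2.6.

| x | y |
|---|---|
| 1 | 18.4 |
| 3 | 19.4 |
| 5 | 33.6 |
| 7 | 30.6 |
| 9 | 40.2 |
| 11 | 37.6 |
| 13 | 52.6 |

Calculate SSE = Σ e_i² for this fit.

x=1: ŷ = 15 + 2.6·1 = 17.6; e = 18.4 − 17.6 = 0.8
x=3: ŷ = 15 + 2.6·3 = 22.8; e = 19.4 − 22.8 = -3.4
x=5: ŷ = 15 + 2.6·5 = 28; e = 33.6 − 28 = 5.6
x=7: ŷ = 15 + 2.6·7 = 33.2; e = 30.6 − 33.2 = -2.6
x=9: ŷ = 15 + 2.6·9 = 38.4; e = 40.2 − 38.4 = 1.8
x=11: ŷ = 15 + 2.6·11 = 43.6; e = 37.6 − 43.6 = -6
x=13: ŷ = 15 + 2.6·13 = 48.8; e = 52.6 − 48.8 = 3.8
SSE = 0.64 + 11.56 + 31.36 + 6.76 + 3.24 + 36 + 14.44 = 104

SSE = 104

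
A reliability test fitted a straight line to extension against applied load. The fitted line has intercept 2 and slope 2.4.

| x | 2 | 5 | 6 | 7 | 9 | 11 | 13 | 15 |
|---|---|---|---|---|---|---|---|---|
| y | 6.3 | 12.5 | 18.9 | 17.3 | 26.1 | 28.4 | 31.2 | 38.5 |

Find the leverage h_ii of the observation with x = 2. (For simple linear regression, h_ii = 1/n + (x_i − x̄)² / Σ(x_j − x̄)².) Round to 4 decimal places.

x̄ = (2 + 5 + 6 + 7 + 9 + 11 + 13 + 15)/8 = 8.5
Σ(x − x̄)² = 42.25 + 12.25 + 6.25 + 2.25 + 0.25 + 6.25 + 20.25 + 42.25 = 132
h = 1/8 + (-6.5)²/132 = 0.125 + 0.320076 = 0.4451

h = 0.4451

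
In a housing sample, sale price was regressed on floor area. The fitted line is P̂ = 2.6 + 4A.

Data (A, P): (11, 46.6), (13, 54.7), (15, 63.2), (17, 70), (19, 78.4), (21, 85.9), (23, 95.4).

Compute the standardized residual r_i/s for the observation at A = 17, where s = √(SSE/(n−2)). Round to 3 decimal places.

-0.973

A=11: P̂ = 2.6 + 4·11 = 46.6; r = 46.6 − 46.6 = 0
A=13: P̂ = 2.6 + 4·13 = 54.6; r = 54.7 − 54.6 = 0.1
A=15: P̂ = 2.6 + 4·15 = 62.6; r = 63.2 − 62.6 = 0.6
A=17: P̂ = 2.6 + 4·17 = 70.6; r = 70 − 70.6 = -0.6
A=19: P̂ = 2.6 + 4·19 = 78.6; r = 78.4 − 78.6 = -0.2
A=21: P̂ = 2.6 + 4·21 = 86.6; r = 85.9 − 86.6 = -0.7
A=23: P̂ = 2.6 + 4·23 = 94.6; r = 95.4 − 94.6 = 0.8
SSE = 0 + 0.01 + 0.36 + 0.36 + 0.04 + 0.49 + 0.64 = 1.9
s = √(1.9/5) = 0.616441
r/s = -0.6 / 0.616441 = -0.973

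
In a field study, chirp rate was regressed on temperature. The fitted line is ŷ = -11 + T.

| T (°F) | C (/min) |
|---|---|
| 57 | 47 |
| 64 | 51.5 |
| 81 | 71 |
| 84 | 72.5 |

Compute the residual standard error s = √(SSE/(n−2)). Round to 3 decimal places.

T=57: ŷ = -11 + 57 = 46; r = 47 − 46 = 1
T=64: ŷ = -11 + 64 = 53; r = 51.5 − 53 = -1.5
T=81: ŷ = -11 + 81 = 70; r = 71 − 70 = 1
T=84: ŷ = -11 + 84 = 73; r = 72.5 − 73 = -0.5
SSE = 1 + 2.25 + 1 + 0.25 = 4.5
s = √(4.5/2) = √2.25 ≈ 1.500

s = 1.500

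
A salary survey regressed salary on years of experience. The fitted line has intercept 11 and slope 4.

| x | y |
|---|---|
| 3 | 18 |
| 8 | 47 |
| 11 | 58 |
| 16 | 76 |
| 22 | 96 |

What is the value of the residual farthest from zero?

r = -5

x=3: ŷ = 11 + 4·3 = 23; r = 18 − 23 = -5
x=8: ŷ = 11 + 4·8 = 43; r = 47 − 43 = 4
x=11: ŷ = 11 + 4·11 = 55; r = 58 − 55 = 3
x=16: ŷ = 11 + 4·16 = 75; r = 76 − 75 = 1
x=22: ŷ = 11 + 4·22 = 99; r = 96 − 99 = -3
Largest |r| is 5 at x = 3, residual -5.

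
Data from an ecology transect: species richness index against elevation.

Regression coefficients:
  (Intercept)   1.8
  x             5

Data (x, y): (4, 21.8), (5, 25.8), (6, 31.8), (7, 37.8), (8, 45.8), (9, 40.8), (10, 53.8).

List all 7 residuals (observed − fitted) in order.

x=4: ŷ = 1.8 + 5·4 = 21.8; e = 21.8 − 21.8 = 0
x=5: ŷ = 1.8 + 5·5 = 26.8; e = 25.8 − 26.8 = -1
x=6: ŷ = 1.8 + 5·6 = 31.8; e = 31.8 − 31.8 = 0
x=7: ŷ = 1.8 + 5·7 = 36.8; e = 37.8 − 36.8 = 1
x=8: ŷ = 1.8 + 5·8 = 41.8; e = 45.8 − 41.8 = 4
x=9: ŷ = 1.8 + 5·9 = 46.8; e = 40.8 − 46.8 = -6
x=10: ŷ = 1.8 + 5·10 = 51.8; e = 53.8 − 51.8 = 2

0, -1, 0, 1, 4, -6, 2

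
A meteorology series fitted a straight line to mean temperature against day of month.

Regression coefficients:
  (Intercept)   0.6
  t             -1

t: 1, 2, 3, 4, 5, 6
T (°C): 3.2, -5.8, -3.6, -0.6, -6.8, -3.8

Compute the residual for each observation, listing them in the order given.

t=1: ŷ = 0.6 − 1 = -0.4; e = 3.2 − (-0.4) = 3.6
t=2: ŷ = 0.6 − 2 = -1.4; e = -5.8 − (-1.4) = -4.4
t=3: ŷ = 0.6 − 3 = -2.4; e = -3.6 − (-2.4) = -1.2
t=4: ŷ = 0.6 − 4 = -3.4; e = -0.6 − (-3.4) = 2.8
t=5: ŷ = 0.6 − 5 = -4.4; e = -6.8 − (-4.4) = -2.4
t=6: ŷ = 0.6 − 6 = -5.4; e = -3.8 − (-5.4) = 1.6

3.6, -4.4, -1.2, 2.8, -2.4, 1.6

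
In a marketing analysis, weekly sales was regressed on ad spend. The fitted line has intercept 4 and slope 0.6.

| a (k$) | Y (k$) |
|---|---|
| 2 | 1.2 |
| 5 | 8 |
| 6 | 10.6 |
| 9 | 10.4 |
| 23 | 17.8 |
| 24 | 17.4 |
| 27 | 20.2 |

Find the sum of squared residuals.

SSE = 28

a=2: ŷ = 4 + 0.6·2 = 5.2; e = 1.2 − 5.2 = -4
a=5: ŷ = 4 + 0.6·5 = 7; e = 8 − 7 = 1
a=6: ŷ = 4 + 0.6·6 = 7.6; e = 10.6 − 7.6 = 3
a=9: ŷ = 4 + 0.6·9 = 9.4; e = 10.4 − 9.4 = 1
a=23: ŷ = 4 + 0.6·23 = 17.8; e = 17.8 − 17.8 = 0
a=24: ŷ = 4 + 0.6·24 = 18.4; e = 17.4 − 18.4 = -1
a=27: ŷ = 4 + 0.6·27 = 20.2; e = 20.2 − 20.2 = 0
SSE = 16 + 1 + 9 + 1 + 0 + 1 + 0 = 28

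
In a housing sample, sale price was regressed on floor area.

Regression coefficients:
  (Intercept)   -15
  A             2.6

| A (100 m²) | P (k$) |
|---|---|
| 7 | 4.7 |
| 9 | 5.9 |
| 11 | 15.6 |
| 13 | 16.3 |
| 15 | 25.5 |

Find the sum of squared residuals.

SSE = 21

A=7: P̂ = -15 + 2.6·7 = 3.2; r = 4.7 − 3.2 = 1.5
A=9: P̂ = -15 + 2.6·9 = 8.4; r = 5.9 − 8.4 = -2.5
A=11: P̂ = -15 + 2.6·11 = 13.6; r = 15.6 − 13.6 = 2
A=13: P̂ = -15 + 2.6·13 = 18.8; r = 16.3 − 18.8 = -2.5
A=15: P̂ = -15 + 2.6·15 = 24; r = 25.5 − 24 = 1.5
SSE = 2.25 + 6.25 + 4 + 6.25 + 2.25 = 21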